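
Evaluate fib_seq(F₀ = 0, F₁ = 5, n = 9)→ F_2 = F_1 + F_0 = 5
F_3 = F_2 + F_1 = 10
F_4 = F_3 + F_2 = 15
...
= [0, 5, 5, 10, 15, 25, 40, 65, 105]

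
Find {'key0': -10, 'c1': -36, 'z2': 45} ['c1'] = -36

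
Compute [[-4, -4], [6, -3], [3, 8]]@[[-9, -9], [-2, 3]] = [[44, 24], [-48, -63], [-43, -3]]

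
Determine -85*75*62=-395250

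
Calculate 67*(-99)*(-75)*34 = 16914150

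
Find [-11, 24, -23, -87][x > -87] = [-11, 24, -23]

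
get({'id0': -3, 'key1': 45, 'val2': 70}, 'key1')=45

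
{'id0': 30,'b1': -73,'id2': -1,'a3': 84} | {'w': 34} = {'id0': 30, 'b1': -73, 'id2': -1, 'a3': 84, 'w': 34}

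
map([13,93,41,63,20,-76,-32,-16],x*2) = 13*2=26, 93*2=186, 41*2=82, 63*2=126, 20*2=40, -76*2=-152, -32*2=-64, -16*2=-32
= [26, 186, 82, 126, 40, -152, -64, -32]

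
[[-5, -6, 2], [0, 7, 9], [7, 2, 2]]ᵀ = [[-5, 0, 7], [-6, 7, 2], [2, 9, 2]]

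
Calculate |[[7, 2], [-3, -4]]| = -22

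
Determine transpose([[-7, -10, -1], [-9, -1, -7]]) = [[-7, -9], [-10, -1], [-1, -7]]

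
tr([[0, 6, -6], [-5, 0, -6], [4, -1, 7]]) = 7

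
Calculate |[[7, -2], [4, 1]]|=15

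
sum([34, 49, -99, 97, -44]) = 34 + 49 + (-99) + 97 + (-44)
= 37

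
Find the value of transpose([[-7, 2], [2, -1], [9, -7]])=[[-7, 2, 9], [2, -1, -7]]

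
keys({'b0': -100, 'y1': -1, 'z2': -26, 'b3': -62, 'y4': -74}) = ['b0', 'y1', 'z2', 'b3', 'y4']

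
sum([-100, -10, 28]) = (-100) + (-10) + 28
= -82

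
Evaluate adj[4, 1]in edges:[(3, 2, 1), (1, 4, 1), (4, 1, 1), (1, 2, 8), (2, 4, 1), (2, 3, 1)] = 1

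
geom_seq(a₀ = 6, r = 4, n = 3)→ [6, 24, 96]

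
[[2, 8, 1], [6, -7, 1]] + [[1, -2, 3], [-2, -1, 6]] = [[3, 6, 4], [4, -8, 7]]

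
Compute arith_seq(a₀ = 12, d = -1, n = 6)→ [12, 11, 10, 9, 8, 7]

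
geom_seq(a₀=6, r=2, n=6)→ a_0 = 6*2^0 = 6
a_1 = 6*2^1 = 12
a_2 = 6*2^2 = 24
...
= [6, 12, 24, 48, 96, 192]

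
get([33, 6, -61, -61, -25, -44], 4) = -25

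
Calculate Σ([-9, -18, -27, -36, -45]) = -135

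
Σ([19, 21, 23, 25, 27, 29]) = 19 + 21 + 23 + 25 + 27 + 29
= 144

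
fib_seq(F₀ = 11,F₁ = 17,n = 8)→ [11, 17, 28, 45, 73, 118, 191, 309]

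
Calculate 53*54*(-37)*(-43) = 4553442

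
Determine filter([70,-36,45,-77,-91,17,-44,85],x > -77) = [70, -36, 45, 17, -44, 85]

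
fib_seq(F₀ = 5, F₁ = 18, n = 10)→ F_2 = F_1 + F_0 = 23
F_3 = F_2 + F_1 = 41
F_4 = F_3 + F_2 = 64
...
= [5, 18, 23, 41, 64, 105, 169, 274, 443, 717]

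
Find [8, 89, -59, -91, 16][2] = -59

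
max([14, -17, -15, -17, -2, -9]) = 14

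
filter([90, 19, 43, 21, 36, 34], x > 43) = [90]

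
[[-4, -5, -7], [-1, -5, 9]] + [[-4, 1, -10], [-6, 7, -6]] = [[-8, -4, -17], [-7, 2, 3]]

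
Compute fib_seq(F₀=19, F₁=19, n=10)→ F_2 = F_1 + F_0 = 38
F_3 = F_2 + F_1 = 57
F_4 = F_3 + F_2 = 95
...
= [19, 19, 38, 57, 95, 152, 247, 399, 646, 1045]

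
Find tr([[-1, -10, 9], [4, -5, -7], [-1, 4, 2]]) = diagonal: (-1) + (-5) + 2
= -4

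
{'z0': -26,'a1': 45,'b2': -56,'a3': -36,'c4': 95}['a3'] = -36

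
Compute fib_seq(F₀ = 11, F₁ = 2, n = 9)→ F_2 = F_1 + F_0 = 13
F_3 = F_2 + F_1 = 15
F_4 = F_3 + F_2 = 28
...
= [11, 2, 13, 15, 28, 43, 71, 114, 185]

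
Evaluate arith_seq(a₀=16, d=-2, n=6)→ [16, 14, 12, 10, 8, 6]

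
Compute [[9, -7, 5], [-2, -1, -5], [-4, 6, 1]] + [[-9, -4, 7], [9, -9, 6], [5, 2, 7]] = [[0, -11, 12], [7, -10, 1], [1, 8, 8]]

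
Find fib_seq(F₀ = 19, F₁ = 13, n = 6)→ [19, 13, 32, 45, 77, 122]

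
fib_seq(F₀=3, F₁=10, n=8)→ [3, 10, 13, 23, 36, 59, 95, 154]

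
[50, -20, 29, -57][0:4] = [50, -20, 29, -57]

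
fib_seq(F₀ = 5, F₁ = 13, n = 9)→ F_2 = F_1 + F_0 = 18
F_3 = F_2 + F_1 = 31
F_4 = F_3 + F_2 = 49
...
= [5, 13, 18, 31, 49, 80, 129, 209, 338]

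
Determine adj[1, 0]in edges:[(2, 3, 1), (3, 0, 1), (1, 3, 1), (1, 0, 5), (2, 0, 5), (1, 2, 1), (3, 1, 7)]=5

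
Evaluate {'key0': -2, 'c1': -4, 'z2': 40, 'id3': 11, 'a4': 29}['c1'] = -4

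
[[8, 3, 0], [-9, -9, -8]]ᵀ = [[8, -9], [3, -9], [0, -8]]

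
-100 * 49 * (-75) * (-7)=-2572500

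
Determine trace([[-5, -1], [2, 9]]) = diagonal: (-5) + 9
= 4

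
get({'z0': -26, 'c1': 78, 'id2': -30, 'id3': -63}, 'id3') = -63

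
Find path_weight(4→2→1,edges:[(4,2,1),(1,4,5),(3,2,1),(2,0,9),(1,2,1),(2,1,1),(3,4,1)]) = 2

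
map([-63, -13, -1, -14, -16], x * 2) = [-126, -26, -2, -28, -32]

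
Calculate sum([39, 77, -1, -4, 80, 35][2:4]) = -5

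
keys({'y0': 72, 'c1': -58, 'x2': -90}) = ['y0', 'c1', 'x2']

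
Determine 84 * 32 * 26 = 69888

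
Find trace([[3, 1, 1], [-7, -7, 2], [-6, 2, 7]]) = 3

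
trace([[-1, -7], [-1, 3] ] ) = diagonal: (-1) + 3
= 2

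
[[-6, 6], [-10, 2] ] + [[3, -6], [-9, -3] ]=[[-3, 0], [-19, -1]]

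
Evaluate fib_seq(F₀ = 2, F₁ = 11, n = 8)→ F_2 = F_1 + F_0 = 13
F_3 = F_2 + F_1 = 24
F_4 = F_3 + F_2 = 37
...
= [2, 11, 13, 24, 37, 61, 98, 159]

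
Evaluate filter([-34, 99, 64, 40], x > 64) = keep x where x > 64: -34✗, 99✓, 64✗, 40✗
= [99]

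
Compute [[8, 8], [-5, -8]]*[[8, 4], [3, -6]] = [[88, -16], [-64, 28]]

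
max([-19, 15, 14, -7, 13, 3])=15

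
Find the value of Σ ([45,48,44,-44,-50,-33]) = 45 + 48 + 44 + (-44) + (-50) + (-33)
= 10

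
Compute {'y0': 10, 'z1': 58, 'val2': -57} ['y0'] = 10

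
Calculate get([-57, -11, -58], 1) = -11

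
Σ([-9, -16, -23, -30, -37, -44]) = (-9) + (-16) + (-23) + (-30) + (-37) + (-44)
= -159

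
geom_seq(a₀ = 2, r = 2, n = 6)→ [2, 4, 8, 16, 32, 64]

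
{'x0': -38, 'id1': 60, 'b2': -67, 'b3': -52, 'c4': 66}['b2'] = -67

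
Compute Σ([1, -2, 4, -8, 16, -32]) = -21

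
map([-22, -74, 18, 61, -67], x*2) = [-44, -148, 36, 122, -134]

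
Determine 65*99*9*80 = 4633200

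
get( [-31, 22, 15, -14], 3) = -14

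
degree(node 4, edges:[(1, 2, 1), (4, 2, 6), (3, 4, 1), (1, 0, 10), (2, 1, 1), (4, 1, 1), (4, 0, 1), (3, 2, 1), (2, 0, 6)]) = 4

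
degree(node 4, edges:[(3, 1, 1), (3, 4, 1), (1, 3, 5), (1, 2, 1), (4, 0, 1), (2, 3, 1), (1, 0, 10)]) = incident: (3,4), (4,0)
= 2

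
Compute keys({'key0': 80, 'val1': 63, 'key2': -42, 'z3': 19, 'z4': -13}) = ['key0', 'val1', 'key2', 'z3', 'z4']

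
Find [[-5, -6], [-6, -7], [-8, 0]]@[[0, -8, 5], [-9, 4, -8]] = [[54, 16, 23], [63, 20, 26], [0, 64, -40]]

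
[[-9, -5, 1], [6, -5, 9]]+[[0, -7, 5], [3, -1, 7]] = [[-9, -12, 6], [9, -6, 16]]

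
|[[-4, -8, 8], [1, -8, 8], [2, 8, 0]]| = (1)*(-4)*det([[-8, 8], [8, 0]]) + (-1)*(-8)*det([[1, 8], [2, 0]]) + (1)*(8)*det([[1, -8], [2, 8]])
= 256 + -128 + 192
= 320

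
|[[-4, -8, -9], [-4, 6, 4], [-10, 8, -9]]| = 700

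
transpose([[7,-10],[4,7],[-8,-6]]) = [[7, 4, -8], [-10, 7, -6]]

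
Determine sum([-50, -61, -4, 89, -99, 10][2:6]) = slice → [-4, 89, -99, 10]
(-4) + 89 + (-99) + 10
= -4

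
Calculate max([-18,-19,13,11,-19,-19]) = 13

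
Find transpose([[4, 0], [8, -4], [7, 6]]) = [[4, 8, 7], [0, -4, 6]]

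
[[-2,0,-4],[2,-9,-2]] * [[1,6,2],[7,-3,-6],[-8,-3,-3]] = [[30, 0, 8], [-45, 45, 64]]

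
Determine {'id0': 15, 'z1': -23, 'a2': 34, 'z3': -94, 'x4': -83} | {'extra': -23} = {'id0': 15, 'z1': -23, 'a2': 34, 'z3': -94, 'x4': -83, 'extra': -23}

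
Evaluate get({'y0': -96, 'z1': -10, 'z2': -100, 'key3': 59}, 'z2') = -100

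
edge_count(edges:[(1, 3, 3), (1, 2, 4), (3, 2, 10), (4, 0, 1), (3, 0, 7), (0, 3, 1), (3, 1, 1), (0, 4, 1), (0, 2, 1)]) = 9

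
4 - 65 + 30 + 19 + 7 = -5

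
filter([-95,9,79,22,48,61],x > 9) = [79, 22, 48, 61]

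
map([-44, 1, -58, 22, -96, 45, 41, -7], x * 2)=[-88, 2, -116, 44, -192, 90, 82, -14]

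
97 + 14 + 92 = 203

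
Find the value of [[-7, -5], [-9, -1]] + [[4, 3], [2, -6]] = [[-3, -2], [-7, -7]]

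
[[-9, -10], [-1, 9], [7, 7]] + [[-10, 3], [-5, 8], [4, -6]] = [[-19, -7], [-6, 17], [11, 1]]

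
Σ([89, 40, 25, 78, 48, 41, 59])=89 + 40 + 25 + 78 + 48 + 41 + 59
= 380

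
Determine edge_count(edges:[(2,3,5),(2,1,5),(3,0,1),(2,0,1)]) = 4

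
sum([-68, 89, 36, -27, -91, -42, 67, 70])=34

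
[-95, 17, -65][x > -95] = keep x where x > -95: -95✗, 17✓, -65✓
= [17, -65]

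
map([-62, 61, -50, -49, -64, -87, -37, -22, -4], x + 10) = -62+10=-52, 61+10=71, -50+10=-40, -49+10=-39, -64+10=-54, -87+10=-77, -37+10=-27, -22+10=-12, -4+10=6
= [-52, 71, -40, -39, -54, -77, -27, -12, 6]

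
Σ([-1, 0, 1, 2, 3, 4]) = 9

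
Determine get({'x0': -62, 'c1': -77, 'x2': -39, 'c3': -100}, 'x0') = -62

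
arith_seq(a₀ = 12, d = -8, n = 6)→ [12, 4, -4, -12, -20, -28]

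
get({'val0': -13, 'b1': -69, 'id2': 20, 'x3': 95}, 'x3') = 95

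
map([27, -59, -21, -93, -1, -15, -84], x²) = [729, 3481, 441, 8649, 1, 225, 7056]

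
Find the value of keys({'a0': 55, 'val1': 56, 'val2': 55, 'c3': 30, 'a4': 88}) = ['a0', 'val1', 'val2', 'c3', 'a4']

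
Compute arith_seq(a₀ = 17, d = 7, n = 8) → a_0 = 17 + 0*7 = 17
a_1 = 17 + 1*7 = 24
a_2 = 17 + 2*7 = 31
...
= [17, 24, 31, 38, 45, 52, 59, 66]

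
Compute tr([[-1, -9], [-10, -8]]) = diagonal: (-1) + (-8)
= -9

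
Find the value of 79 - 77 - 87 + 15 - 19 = -89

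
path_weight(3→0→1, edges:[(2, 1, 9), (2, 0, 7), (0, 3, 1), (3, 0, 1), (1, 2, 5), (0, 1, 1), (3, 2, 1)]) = w(3→0)=1 + w(0→1)=1
= 2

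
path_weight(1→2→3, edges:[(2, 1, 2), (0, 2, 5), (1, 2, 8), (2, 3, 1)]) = 9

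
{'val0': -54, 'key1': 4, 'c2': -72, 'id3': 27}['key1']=4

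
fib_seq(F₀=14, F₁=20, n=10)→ [14, 20, 34, 54, 88, 142, 230, 372, 602, 974]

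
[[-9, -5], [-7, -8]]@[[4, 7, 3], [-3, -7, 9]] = C[0][0] = (-9)*(4) + (-5)*(-3) = -21
C[0][1] = (-9)*(7) + (-5)*(-7) = -28
C[0][2] = (-9)*(3) + (-5)*(9) = -72
C[1][0] = (-7)*(4) + (-8)*(-3) = -4
C[1][1] = (-7)*(7) + (-8)*(-7) = 7
C[1][2] = (-7)*(3) + (-8)*(9) = -93
= [[-21, -28, -72], [-4, 7, -93]]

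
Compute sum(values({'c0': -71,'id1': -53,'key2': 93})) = (-71) + (-53) + 93
= -31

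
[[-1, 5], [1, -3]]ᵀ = [[-1, 1], [5, -3]]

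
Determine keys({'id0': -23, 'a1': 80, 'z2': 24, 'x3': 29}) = ['id0', 'a1', 'z2', 'x3']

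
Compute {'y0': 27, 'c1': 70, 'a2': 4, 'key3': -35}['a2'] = 4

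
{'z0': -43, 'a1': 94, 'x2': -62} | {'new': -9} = {'z0': -43, 'a1': 94, 'x2': -62, 'new': -9}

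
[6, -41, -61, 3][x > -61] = [6, -41, 3]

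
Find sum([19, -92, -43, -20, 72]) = -64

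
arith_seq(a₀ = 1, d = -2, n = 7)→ a_0 = 1 + 0*-2 = 1
a_1 = 1 + 1*-2 = -1
a_2 = 1 + 2*-2 = -3
...
= [1, -1, -3, -5, -7, -9, -11]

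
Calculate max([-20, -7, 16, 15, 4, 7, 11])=16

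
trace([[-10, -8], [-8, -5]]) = diagonal: (-10) + (-5)
= -15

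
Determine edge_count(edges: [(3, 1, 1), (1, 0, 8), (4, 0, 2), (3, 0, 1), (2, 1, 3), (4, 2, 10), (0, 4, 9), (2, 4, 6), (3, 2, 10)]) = 9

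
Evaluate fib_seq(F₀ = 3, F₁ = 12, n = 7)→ [3, 12, 15, 27, 42, 69, 111]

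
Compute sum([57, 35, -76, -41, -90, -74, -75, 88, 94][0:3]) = 16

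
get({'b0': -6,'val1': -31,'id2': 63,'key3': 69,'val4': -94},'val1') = -31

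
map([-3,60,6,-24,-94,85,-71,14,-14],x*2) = -3*2=-6, 60*2=120, 6*2=12, -24*2=-48, -94*2=-188, 85*2=170, -71*2=-142, 14*2=28, -14*2=-28
= [-6, 120, 12, -48, -188, 170, -142, 28, -28]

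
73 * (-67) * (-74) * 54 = 19544436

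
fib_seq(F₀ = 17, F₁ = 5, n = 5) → [17, 5, 22, 27, 49]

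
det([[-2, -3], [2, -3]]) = 12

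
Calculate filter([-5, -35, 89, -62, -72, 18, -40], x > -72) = [-5, -35, 89, -62, 18, -40]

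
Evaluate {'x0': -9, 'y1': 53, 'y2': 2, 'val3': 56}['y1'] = 53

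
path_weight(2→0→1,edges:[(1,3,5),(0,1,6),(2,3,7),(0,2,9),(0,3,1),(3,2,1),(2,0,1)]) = w(2→0)=1 + w(0→1)=6
= 7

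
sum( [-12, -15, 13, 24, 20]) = 30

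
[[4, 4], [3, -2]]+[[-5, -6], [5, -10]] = [[-1, -2], [8, -12]]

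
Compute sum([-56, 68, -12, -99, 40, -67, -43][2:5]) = slice → [-12, -99, 40]
(-12) + (-99) + 40
= -71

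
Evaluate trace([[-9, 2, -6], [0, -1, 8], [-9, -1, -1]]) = -11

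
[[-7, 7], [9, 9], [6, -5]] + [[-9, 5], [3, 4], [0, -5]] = [[-16, 12], [12, 13], [6, -10]]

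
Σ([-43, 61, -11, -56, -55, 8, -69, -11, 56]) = -120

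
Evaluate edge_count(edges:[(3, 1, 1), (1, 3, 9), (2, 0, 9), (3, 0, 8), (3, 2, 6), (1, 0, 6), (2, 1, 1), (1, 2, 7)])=8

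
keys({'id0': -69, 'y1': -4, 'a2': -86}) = ['id0', 'y1', 'a2']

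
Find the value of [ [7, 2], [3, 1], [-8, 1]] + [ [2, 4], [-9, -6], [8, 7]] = [[9, 6], [-6, -5], [0, 8]]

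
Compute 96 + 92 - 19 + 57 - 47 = 179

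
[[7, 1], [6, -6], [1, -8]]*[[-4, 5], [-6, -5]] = [[-34, 30], [12, 60], [44, 45]]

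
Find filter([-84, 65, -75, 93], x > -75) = [65, 93]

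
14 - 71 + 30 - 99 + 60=-66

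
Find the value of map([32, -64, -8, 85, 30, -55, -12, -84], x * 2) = 32*2=64, -64*2=-128, -8*2=-16, 85*2=170, 30*2=60, -55*2=-110, -12*2=-24, -84*2=-168
= [64, -128, -16, 170, 60, -110, -24, -168]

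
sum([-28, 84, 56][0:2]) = 56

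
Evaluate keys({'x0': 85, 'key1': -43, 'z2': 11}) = ['x0', 'key1', 'z2']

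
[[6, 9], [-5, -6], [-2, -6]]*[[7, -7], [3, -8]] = C[0][0] = (6)*(7) + (9)*(3) = 69
C[0][1] = (6)*(-7) + (9)*(-8) = -114
C[1][0] = (-5)*(7) + (-6)*(3) = -53
C[1][1] = (-5)*(-7) + (-6)*(-8) = 83
C[2][0] = (-2)*(7) + (-6)*(3) = -32
C[2][1] = (-2)*(-7) + (-6)*(-8) = 62
= [[69, -114], [-53, 83], [-32, 62]]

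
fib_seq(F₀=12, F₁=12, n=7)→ F_2 = F_1 + F_0 = 24
F_3 = F_2 + F_1 = 36
F_4 = F_3 + F_2 = 60
...
= [12, 12, 24, 36, 60, 96, 156]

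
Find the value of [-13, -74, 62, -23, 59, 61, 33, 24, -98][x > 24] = [62, 59, 61, 33]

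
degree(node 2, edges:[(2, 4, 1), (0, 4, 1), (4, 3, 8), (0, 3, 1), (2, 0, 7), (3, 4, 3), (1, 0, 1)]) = 2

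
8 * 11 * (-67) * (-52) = 306592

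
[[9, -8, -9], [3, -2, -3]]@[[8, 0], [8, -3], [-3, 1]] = [[35, 15], [17, 3]]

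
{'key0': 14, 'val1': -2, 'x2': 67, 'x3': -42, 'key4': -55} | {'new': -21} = {'key0': 14, 'val1': -2, 'x2': 67, 'x3': -42, 'key4': -55, 'new': -21}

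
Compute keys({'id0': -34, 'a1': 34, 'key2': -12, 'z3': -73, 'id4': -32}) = ['id0', 'a1', 'key2', 'z3', 'id4']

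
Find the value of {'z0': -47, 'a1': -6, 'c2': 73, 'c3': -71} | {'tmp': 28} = {'z0': -47, 'a1': -6, 'c2': 73, 'c3': -71, 'tmp': 28}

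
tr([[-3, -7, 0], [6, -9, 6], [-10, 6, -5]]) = -17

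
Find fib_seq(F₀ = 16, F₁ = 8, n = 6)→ F_2 = F_1 + F_0 = 24
F_3 = F_2 + F_1 = 32
F_4 = F_3 + F_2 = 56
...
= [16, 8, 24, 32, 56, 88]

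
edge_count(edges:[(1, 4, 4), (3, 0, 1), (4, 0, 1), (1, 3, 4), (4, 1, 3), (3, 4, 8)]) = 6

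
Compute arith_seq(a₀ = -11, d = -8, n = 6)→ a_0 = -11 + 0*-8 = -11
a_1 = -11 + 1*-8 = -19
a_2 = -11 + 2*-8 = -27
...
= [-11, -19, -27, -35, -43, -51]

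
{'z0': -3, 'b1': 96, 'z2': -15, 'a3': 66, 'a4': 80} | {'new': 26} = {'z0': -3, 'b1': 96, 'z2': -15, 'a3': 66, 'a4': 80, 'new': 26}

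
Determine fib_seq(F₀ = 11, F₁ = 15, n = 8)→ F_2 = F_1 + F_0 = 26
F_3 = F_2 + F_1 = 41
F_4 = F_3 + F_2 = 67
...
= [11, 15, 26, 41, 67, 108, 175, 283]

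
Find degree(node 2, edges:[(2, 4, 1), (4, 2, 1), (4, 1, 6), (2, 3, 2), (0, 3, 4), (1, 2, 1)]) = incident: (2,4), (4,2), (2,3), (1,2)
= 4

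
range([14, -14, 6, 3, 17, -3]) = 31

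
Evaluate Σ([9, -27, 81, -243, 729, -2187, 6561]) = 9 + -27 + 81 + -243 + 729 + -2187 + 6561
= 4923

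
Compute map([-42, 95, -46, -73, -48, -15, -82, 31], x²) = (-42)²=1764, (95)²=9025, (-46)²=2116, (-73)²=5329, (-48)²=2304, (-15)²=225, (-82)²=6724, (31)²=961
= [1764, 9025, 2116, 5329, 2304, 225, 6724, 961]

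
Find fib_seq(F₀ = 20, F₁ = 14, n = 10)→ F_2 = F_1 + F_0 = 34
F_3 = F_2 + F_1 = 48
F_4 = F_3 + F_2 = 82
...
= [20, 14, 34, 48, 82, 130, 212, 342, 554, 896]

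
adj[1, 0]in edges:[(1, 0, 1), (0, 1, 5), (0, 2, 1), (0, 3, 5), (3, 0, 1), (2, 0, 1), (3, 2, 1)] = 1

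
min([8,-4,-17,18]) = -17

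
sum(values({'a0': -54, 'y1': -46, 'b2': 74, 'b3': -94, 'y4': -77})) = -197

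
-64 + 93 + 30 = 59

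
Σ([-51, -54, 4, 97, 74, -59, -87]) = -76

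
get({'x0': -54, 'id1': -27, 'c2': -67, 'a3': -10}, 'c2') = -67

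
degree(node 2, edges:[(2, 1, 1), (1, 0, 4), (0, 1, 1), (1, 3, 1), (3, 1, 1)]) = incident: (2,1)
= 1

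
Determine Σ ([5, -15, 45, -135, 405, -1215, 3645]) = 5 + -15 + 45 + -135 + 405 + -1215 + 3645
= 2735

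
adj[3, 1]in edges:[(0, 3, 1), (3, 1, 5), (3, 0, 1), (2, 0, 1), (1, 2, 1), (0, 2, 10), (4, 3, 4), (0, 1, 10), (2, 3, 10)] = 5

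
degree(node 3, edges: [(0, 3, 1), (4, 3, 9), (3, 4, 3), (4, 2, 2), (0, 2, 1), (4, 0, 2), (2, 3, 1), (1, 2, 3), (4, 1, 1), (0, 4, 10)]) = incident: (0,3), (4,3), (3,4), (2,3)
= 4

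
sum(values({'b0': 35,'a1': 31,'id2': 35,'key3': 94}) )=195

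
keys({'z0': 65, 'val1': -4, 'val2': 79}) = ['z0', 'val1', 'val2']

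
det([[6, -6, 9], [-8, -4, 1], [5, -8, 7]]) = (1)*(6)*det([[-4, 1], [-8, 7]]) + (-1)*(-6)*det([[-8, 1], [5, 7]]) + (1)*(9)*det([[-8, -4], [5, -8]])
= -120 + -366 + 756
= 270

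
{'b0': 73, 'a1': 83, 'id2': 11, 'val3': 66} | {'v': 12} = {'b0': 73, 'a1': 83, 'id2': 11, 'val3': 66, 'v': 12}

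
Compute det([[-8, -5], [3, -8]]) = 79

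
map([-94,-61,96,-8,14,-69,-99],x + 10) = [-84, -51, 106, 2, 24, -59, -89]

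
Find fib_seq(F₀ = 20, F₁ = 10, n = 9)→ F_2 = F_1 + F_0 = 30
F_3 = F_2 + F_1 = 40
F_4 = F_3 + F_2 = 70
...
= [20, 10, 30, 40, 70, 110, 180, 290, 470]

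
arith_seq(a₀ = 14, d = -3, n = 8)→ [14, 11, 8, 5, 2, -1, -4, -7]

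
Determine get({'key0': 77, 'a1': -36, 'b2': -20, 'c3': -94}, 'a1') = -36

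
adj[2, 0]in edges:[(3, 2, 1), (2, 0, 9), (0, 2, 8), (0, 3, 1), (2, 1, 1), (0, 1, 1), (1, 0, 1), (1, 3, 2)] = 9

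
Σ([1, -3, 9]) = 7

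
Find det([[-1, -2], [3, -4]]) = 10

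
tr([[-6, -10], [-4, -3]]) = -9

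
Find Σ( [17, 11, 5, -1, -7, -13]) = 17 + 11 + 5 + (-1) + (-7) + (-13)
= 12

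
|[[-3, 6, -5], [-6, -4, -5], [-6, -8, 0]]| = (1)*(-3)*det([[-4, -5], [-8, 0]]) + (-1)*(6)*det([[-6, -5], [-6, 0]]) + (1)*(-5)*det([[-6, -4], [-6, -8]])
= 120 + 180 + -120
= 180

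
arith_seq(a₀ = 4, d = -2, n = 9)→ a_0 = 4 + 0*-2 = 4
a_1 = 4 + 1*-2 = 2
a_2 = 4 + 2*-2 = 0
...
= [4, 2, 0, -2, -4, -6, -8, -10, -12]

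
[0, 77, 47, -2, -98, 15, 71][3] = -2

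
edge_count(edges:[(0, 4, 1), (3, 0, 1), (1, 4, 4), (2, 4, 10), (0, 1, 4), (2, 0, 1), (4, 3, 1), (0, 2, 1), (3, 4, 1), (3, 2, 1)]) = 10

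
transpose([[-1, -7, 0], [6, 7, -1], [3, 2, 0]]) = [[-1, 6, 3], [-7, 7, 2], [0, -1, 0]]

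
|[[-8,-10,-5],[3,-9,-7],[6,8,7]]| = (1)*(-8)*det([[-9, -7], [8, 7]]) + (-1)*(-10)*det([[3, -7], [6, 7]]) + (1)*(-5)*det([[3, -9], [6, 8]])
= 56 + 630 + -390
= 296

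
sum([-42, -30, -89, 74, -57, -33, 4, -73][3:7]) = slice → [74, -57, -33, 4]
74 + (-57) + (-33) + 4
= -12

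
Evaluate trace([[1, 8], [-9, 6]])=diagonal: 1 + 6
= 7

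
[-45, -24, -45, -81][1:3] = [-24, -45]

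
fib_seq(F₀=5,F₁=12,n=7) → [5, 12, 17, 29, 46, 75, 121]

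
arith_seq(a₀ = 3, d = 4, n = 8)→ [3, 7, 11, 15, 19, 23, 27, 31]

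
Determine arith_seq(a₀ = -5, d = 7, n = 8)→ a_0 = -5 + 0*7 = -5
a_1 = -5 + 1*7 = 2
a_2 = -5 + 2*7 = 9
...
= [-5, 2, 9, 16, 23, 30, 37, 44]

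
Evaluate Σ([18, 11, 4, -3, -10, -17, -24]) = 18 + 11 + 4 + (-3) + (-10) + (-17) + (-24)
= -21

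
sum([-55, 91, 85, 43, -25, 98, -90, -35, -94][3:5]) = slice → [43, -25]
43 + (-25)
= 18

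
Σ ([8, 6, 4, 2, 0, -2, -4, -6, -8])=0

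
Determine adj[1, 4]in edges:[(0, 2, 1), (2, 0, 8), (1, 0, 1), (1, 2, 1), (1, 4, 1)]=1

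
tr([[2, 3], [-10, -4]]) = diagonal: 2 + (-4)
= -2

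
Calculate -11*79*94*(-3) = 245058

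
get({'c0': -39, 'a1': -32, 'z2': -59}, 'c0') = -39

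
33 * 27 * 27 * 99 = 2381643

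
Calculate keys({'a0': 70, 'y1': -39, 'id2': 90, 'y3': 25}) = ['a0', 'y1', 'id2', 'y3']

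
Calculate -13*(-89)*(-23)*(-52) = 1383772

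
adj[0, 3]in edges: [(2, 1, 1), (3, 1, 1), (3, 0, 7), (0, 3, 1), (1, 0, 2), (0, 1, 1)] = 1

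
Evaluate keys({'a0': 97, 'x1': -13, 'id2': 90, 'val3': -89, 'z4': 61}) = ['a0', 'x1', 'id2', 'val3', 'z4']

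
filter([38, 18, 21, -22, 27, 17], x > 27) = [38]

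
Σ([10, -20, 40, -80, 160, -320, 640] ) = 430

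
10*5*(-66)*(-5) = 16500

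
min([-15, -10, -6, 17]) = -15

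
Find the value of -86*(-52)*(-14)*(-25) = 1565200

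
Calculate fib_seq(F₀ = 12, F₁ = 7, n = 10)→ [12, 7, 19, 26, 45, 71, 116, 187, 303, 490]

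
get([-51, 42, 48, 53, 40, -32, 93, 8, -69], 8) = -69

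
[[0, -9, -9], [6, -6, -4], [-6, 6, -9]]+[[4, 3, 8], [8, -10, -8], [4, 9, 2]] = [[4, -6, -1], [14, -16, -12], [-2, 15, -7]]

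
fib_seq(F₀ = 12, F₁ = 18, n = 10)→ [12, 18, 30, 48, 78, 126, 204, 330, 534, 864]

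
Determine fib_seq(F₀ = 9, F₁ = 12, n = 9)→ F_2 = F_1 + F_0 = 21
F_3 = F_2 + F_1 = 33
F_4 = F_3 + F_2 = 54
...
= [9, 12, 21, 33, 54, 87, 141, 228, 369]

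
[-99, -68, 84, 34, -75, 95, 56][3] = 34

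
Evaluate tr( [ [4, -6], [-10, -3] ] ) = 1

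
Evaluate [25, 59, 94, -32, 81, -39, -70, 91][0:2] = [25, 59]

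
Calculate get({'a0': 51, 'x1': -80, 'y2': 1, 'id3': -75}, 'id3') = -75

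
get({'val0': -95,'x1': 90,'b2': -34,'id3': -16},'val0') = -95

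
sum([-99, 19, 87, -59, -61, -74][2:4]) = slice → [87, -59]
87 + (-59)
= 28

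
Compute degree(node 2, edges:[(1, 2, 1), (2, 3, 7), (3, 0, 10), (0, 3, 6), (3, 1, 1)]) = 2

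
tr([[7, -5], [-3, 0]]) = 7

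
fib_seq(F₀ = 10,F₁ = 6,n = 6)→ [10, 6, 16, 22, 38, 60]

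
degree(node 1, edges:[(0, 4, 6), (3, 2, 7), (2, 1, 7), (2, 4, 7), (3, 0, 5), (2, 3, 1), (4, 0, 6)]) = incident: (2,1)
= 1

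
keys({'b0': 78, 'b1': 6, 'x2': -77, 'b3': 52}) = ['b0', 'b1', 'x2', 'b3']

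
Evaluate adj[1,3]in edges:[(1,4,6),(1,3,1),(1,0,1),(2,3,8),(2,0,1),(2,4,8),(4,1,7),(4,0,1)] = 1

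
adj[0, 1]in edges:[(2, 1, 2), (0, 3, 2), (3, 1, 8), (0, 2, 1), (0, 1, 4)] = 4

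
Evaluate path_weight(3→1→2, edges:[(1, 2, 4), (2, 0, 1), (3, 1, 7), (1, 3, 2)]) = 11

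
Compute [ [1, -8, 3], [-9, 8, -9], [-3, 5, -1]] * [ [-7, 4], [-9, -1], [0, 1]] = C[0][0] = (1)*(-7) + (-8)*(-9) + (3)*(0) = 65
C[0][1] = (1)*(4) + (-8)*(-1) + (3)*(1) = 15
C[1][0] = (-9)*(-7) + (8)*(-9) + (-9)*(0) = -9
C[1][1] = (-9)*(4) + (8)*(-1) + (-9)*(1) = -53
C[2][0] = (-3)*(-7) + (5)*(-9) + (-1)*(0) = -24
C[2][1] = (-3)*(4) + (5)*(-1) + (-1)*(1) = -18
= [[65, 15], [-9, -53], [-24, -18]]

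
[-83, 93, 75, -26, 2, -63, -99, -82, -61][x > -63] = [93, 75, -26, 2, -61]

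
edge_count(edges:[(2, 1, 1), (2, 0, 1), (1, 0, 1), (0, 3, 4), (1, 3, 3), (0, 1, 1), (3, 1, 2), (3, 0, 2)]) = 8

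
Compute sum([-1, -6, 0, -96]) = (-1) + (-6) + 0 + (-96)
= -103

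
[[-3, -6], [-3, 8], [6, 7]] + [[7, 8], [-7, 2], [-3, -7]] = [[4, 2], [-10, 10], [3, 0]]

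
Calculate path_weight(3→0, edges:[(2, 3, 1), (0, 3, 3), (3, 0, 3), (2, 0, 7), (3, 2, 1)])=3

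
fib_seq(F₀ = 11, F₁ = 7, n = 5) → [11, 7, 18, 25, 43]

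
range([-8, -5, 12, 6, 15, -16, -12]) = 31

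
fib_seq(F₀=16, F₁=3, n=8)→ [16, 3, 19, 22, 41, 63, 104, 167]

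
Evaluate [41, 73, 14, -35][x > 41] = keep x where x > 41: 41✗, 73✓, 14✗, -35✗
= [73]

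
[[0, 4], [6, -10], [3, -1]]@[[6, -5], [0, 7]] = [[0, 28], [36, -100], [18, -22]]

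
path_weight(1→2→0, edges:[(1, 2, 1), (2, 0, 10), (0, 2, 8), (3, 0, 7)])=w(1→2)=1 + w(2→0)=10
= 11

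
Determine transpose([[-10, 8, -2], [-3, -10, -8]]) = [[-10, -3], [8, -10], [-2, -8]]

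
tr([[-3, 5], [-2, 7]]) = diagonal: (-3) + 7
= 4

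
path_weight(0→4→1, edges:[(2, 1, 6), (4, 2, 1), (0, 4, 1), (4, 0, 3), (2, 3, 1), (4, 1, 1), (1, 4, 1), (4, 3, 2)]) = w(0→4)=1 + w(4→1)=1
= 2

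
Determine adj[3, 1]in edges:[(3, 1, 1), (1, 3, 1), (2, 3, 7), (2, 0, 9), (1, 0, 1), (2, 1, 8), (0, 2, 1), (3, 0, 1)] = 1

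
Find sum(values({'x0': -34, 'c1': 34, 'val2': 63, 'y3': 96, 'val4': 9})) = (-34) + 34 + 63 + 96 + 9
= 168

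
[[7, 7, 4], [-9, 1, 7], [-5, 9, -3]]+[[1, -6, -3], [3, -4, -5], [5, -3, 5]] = [[8, 1, 1], [-6, -3, 2], [0, 6, 2]]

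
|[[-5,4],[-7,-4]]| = 48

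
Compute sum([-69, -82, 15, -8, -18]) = -162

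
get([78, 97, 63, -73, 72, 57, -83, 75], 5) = 57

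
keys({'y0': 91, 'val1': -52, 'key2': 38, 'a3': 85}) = ['y0', 'val1', 'key2', 'a3']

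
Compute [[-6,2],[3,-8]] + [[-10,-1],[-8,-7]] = [[-16, 1], [-5, -15]]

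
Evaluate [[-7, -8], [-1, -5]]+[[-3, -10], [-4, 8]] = [[-10, -18], [-5, 3]]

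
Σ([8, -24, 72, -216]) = -160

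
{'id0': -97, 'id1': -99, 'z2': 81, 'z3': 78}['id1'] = -99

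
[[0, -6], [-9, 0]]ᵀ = [[0, -9], [-6, 0]]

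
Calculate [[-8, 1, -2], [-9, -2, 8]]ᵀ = [[-8, -9], [1, -2], [-2, 8]]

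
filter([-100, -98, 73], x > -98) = [73]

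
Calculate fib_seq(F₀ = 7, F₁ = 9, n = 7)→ [7, 9, 16, 25, 41, 66, 107]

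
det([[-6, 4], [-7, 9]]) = (-6)*(9) - (4)*(-7)
= -26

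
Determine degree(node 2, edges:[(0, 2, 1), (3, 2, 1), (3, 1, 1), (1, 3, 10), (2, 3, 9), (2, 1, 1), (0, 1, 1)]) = 4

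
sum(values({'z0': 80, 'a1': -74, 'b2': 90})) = 80 + (-74) + 90
= 96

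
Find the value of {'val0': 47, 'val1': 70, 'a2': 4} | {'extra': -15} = {'val0': 47, 'val1': 70, 'a2': 4, 'extra': -15}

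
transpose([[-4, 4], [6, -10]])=[[-4, 6], [4, -10]]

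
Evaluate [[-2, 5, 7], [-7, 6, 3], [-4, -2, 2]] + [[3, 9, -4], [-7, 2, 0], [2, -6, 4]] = [[1, 14, 3], [-14, 8, 3], [-2, -8, 6]]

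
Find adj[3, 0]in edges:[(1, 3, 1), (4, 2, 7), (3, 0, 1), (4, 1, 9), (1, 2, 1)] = 1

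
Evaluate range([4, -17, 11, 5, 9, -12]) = 28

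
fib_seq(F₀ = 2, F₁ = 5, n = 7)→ [2, 5, 7, 12, 19, 31, 50]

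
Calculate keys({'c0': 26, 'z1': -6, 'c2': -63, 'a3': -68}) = ['c0', 'z1', 'c2', 'a3']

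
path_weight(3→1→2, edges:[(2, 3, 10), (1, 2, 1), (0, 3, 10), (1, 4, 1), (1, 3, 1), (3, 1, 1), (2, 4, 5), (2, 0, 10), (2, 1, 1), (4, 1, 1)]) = 2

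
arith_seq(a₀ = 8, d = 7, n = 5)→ [8, 15, 22, 29, 36]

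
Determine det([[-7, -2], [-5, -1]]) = (-7)*(-1) - (-2)*(-5)
= -3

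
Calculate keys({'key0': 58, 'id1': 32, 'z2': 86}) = ['key0', 'id1', 'z2']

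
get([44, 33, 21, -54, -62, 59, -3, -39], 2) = 21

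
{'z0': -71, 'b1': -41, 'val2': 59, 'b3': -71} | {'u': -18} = {'z0': -71, 'b1': -41, 'val2': 59, 'b3': -71, 'u': -18}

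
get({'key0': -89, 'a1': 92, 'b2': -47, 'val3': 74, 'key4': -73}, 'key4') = -73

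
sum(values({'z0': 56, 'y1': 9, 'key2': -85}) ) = 56 + 9 + (-85)
= -20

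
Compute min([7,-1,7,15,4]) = -1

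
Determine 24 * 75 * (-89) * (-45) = 7209000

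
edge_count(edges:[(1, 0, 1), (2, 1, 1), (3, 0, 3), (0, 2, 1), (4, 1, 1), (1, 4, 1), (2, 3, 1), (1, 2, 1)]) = 8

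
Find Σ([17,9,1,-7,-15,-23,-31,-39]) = -88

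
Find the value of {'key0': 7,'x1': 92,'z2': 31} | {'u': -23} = {'key0': 7, 'x1': 92, 'z2': 31, 'u': -23}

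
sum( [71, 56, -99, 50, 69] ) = 147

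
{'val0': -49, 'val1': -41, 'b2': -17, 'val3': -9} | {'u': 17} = {'val0': -49, 'val1': -41, 'b2': -17, 'val3': -9, 'u': 17}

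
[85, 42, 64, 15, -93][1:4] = [42, 64, 15]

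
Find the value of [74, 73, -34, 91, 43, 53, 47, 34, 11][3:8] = [91, 43, 53, 47, 34]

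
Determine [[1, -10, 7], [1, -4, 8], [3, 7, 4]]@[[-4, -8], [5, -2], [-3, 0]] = C[0][0] = (1)*(-4) + (-10)*(5) + (7)*(-3) = -75
C[0][1] = (1)*(-8) + (-10)*(-2) + (7)*(0) = 12
C[1][0] = (1)*(-4) + (-4)*(5) + (8)*(-3) = -48
C[1][1] = (1)*(-8) + (-4)*(-2) + (8)*(0) = 0
C[2][0] = (3)*(-4) + (7)*(5) + (4)*(-3) = 11
C[2][1] = (3)*(-8) + (7)*(-2) + (4)*(0) = -38
= [[-75, 12], [-48, 0], [11, -38]]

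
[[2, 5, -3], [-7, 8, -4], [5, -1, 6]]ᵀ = [[2, -7, 5], [5, 8, -1], [-3, -4, 6]]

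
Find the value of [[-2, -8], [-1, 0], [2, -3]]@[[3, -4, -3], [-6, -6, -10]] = C[0][0] = (-2)*(3) + (-8)*(-6) = 42
C[0][1] = (-2)*(-4) + (-8)*(-6) = 56
C[0][2] = (-2)*(-3) + (-8)*(-10) = 86
C[1][0] = (-1)*(3) + (0)*(-6) = -3
C[1][1] = (-1)*(-4) + (0)*(-6) = 4
C[1][2] = (-1)*(-3) + (0)*(-10) = 3
... (3 more cells)
= [[42, 56, 86], [-3, 4, 3], [24, 10, 24]]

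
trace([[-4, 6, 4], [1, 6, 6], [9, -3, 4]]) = diagonal: (-4) + 6 + 4
= 6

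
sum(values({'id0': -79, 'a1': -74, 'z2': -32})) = (-79) + (-74) + (-32)
= -185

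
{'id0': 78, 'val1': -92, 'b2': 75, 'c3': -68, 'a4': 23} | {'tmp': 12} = {'id0': 78, 'val1': -92, 'b2': 75, 'c3': -68, 'a4': 23, 'tmp': 12}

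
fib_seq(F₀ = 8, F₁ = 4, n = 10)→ [8, 4, 12, 16, 28, 44, 72, 116, 188, 304]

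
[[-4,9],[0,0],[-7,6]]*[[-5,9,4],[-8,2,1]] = [[-52, -18, -7], [0, 0, 0], [-13, -51, -22]]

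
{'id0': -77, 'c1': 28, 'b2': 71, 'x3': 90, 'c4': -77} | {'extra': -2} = {'id0': -77, 'c1': 28, 'b2': 71, 'x3': 90, 'c4': -77, 'extra': -2}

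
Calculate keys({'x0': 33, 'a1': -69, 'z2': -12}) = ['x0', 'a1', 'z2']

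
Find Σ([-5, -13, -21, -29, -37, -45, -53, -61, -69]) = (-5) + (-13) + (-21) + (-29) + (-37) + (-45) + (-53) + (-61) + (-69)
= -333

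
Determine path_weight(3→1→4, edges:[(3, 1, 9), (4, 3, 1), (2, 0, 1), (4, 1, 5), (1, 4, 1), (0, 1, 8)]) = 10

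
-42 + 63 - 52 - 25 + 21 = -35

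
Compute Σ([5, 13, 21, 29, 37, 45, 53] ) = 5 + 13 + 21 + 29 + 37 + 45 + 53
= 203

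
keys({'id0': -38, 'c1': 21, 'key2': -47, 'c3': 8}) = ['id0', 'c1', 'key2', 'c3']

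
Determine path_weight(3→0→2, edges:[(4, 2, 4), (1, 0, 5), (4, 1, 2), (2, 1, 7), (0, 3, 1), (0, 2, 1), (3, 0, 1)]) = 2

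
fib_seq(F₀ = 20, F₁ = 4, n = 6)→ [20, 4, 24, 28, 52, 80]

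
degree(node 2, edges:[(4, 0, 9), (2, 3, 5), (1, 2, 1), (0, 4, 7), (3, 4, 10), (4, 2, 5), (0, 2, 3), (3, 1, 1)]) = incident: (2,3), (1,2), (4,2), (0,2)
= 4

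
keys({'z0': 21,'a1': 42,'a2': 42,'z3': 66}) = ['z0', 'a1', 'a2', 'z3']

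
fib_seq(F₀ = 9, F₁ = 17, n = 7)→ [9, 17, 26, 43, 69, 112, 181]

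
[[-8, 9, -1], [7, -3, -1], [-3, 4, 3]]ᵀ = [[-8, 7, -3], [9, -3, 4], [-1, -1, 3]]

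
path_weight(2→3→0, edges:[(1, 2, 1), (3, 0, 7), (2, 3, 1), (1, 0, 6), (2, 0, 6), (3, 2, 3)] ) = w(2→3)=1 + w(3→0)=7
= 8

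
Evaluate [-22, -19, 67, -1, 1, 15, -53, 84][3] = -1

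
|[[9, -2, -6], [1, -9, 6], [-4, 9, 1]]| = -355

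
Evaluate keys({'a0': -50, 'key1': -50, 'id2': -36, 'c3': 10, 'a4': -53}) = ['a0', 'key1', 'id2', 'c3', 'a4']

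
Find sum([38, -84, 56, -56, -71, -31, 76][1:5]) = -155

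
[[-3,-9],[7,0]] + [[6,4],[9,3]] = [[3, -5], [16, 3]]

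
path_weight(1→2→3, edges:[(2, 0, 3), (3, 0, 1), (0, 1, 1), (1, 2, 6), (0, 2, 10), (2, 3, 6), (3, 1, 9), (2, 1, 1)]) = 12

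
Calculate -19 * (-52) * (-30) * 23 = -681720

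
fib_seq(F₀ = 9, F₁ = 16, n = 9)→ F_2 = F_1 + F_0 = 25
F_3 = F_2 + F_1 = 41
F_4 = F_3 + F_2 = 66
...
= [9, 16, 25, 41, 66, 107, 173, 280, 453]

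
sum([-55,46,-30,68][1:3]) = 16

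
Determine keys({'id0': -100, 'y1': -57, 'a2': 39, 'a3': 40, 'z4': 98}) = ['id0', 'y1', 'a2', 'a3', 'z4']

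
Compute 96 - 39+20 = 77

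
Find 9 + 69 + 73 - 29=122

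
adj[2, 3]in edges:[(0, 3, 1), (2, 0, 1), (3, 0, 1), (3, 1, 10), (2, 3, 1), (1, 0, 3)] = 1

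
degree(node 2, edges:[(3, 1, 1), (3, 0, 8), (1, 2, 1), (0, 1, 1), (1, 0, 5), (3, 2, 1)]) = incident: (1,2), (3,2)
= 2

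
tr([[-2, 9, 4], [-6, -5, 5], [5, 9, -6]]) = -13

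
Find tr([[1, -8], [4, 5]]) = diagonal: 1 + 5
= 6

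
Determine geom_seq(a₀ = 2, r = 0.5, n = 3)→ a_0 = 2*0.5^0 = 2.0
a_1 = 2*0.5^1 = 1.0
a_2 = 2*0.5^2 = 0.5
= [2.0, 1.0, 0.5]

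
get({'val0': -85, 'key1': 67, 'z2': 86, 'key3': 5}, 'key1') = 67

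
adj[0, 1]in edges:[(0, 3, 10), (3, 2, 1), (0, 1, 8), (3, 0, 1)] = 8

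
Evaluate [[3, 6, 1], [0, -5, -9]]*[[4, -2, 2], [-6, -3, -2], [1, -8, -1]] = C[0][0] = (3)*(4) + (6)*(-6) + (1)*(1) = -23
C[0][1] = (3)*(-2) + (6)*(-3) + (1)*(-8) = -32
C[0][2] = (3)*(2) + (6)*(-2) + (1)*(-1) = -7
C[1][0] = (0)*(4) + (-5)*(-6) + (-9)*(1) = 21
C[1][1] = (0)*(-2) + (-5)*(-3) + (-9)*(-8) = 87
C[1][2] = (0)*(2) + (-5)*(-2) + (-9)*(-1) = 19
= [[-23, -32, -7], [21, 87, 19]]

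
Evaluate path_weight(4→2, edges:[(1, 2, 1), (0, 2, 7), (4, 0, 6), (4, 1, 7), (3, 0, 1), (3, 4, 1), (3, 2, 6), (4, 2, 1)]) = w(4→2)=1
= 1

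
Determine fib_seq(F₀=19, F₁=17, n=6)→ F_2 = F_1 + F_0 = 36
F_3 = F_2 + F_1 = 53
F_4 = F_3 + F_2 = 89
...
= [19, 17, 36, 53, 89, 142]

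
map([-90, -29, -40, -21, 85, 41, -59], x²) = [8100, 841, 1600, 441, 7225, 1681, 3481]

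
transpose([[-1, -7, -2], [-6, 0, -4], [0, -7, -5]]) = [[-1, -6, 0], [-7, 0, -7], [-2, -4, -5]]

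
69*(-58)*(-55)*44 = 9684840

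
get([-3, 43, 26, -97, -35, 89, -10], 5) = 89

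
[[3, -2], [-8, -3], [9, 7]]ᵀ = [[3, -8, 9], [-2, -3, 7]]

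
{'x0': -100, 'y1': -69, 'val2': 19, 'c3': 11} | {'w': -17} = {'x0': -100, 'y1': -69, 'val2': 19, 'c3': 11, 'w': -17}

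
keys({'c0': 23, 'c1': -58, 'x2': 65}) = ['c0', 'c1', 'x2']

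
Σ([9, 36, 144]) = 189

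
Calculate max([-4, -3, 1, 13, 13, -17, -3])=13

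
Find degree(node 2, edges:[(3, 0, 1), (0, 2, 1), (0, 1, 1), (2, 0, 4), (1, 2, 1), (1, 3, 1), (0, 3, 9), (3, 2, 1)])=4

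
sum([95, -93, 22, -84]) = 95 + (-93) + 22 + (-84)
= -60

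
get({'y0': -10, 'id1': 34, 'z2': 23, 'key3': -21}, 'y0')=-10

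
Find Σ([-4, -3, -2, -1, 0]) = (-4) + (-3) + (-2) + (-1) + 0
= -10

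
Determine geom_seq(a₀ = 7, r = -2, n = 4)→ a_0 = 7*(-2)^0 = 7
a_1 = 7*(-2)^1 = -14
a_2 = 7*(-2)^2 = 28
...
= [7, -14, 28, -56]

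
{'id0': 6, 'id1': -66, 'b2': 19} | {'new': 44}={'id0': 6, 'id1': -66, 'b2': 19, 'new': 44}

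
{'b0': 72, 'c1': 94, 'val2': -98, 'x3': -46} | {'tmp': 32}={'b0': 72, 'c1': 94, 'val2': -98, 'x3': -46, 'tmp': 32}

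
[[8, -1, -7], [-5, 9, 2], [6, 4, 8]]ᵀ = [[8, -5, 6], [-1, 9, 4], [-7, 2, 8]]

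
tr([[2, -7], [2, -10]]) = -8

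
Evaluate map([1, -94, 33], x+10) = 1+10=11, -94+10=-84, 33+10=43
= [11, -84, 43]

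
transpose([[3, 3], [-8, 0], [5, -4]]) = [[3, -8, 5], [3, 0, -4]]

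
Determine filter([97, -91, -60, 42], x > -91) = keep x where x > -91: 97✓, -91✗, -60✓, 42✓
= [97, -60, 42]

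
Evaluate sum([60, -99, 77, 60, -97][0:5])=slice → [60, -99, 77, 60, -97]
60 + (-99) + 77 + 60 + (-97)
= 1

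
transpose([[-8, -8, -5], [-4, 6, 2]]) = [[-8, -4], [-8, 6], [-5, 2]]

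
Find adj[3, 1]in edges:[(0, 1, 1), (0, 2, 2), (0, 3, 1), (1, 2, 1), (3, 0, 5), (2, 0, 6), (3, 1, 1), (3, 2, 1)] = 1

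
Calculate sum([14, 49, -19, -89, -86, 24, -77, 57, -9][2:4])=slice → [-19, -89]
(-19) + (-89)
= -108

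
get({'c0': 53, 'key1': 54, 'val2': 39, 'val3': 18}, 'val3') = 18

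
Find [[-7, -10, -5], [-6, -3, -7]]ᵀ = [[-7, -6], [-10, -3], [-5, -7]]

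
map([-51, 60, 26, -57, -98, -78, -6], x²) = (-51)²=2601, (60)²=3600, (26)²=676, (-57)²=3249, (-98)²=9604, (-78)²=6084, (-6)²=36
= [2601, 3600, 676, 3249, 9604, 6084, 36]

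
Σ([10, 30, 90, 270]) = 400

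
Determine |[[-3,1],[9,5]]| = -24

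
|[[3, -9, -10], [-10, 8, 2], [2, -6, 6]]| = -836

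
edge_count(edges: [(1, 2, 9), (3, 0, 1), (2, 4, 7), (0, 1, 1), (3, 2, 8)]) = 5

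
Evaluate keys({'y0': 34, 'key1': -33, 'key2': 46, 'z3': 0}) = ['y0', 'key1', 'key2', 'z3']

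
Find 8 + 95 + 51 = 154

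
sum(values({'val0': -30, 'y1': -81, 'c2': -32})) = (-30) + (-81) + (-32)
= -143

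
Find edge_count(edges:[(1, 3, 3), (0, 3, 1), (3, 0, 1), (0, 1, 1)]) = 4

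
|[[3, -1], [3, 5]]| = 18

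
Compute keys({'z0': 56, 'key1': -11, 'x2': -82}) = ['z0', 'key1', 'x2']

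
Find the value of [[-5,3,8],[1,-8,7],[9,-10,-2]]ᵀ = [[-5, 1, 9], [3, -8, -10], [8, 7, -2]]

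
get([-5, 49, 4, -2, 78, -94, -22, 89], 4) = 78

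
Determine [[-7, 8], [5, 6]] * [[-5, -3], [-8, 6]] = [[-29, 69], [-73, 21]]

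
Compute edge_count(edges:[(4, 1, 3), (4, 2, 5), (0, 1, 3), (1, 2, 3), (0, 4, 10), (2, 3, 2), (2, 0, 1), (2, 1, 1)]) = 8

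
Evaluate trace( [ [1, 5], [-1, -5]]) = diagonal: 1 + (-5)
= -4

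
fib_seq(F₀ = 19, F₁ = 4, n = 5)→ F_2 = F_1 + F_0 = 23
F_3 = F_2 + F_1 = 27
F_4 = F_3 + F_2 = 50
= [19, 4, 23, 27, 50]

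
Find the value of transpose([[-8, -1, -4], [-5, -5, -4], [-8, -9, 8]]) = [[-8, -5, -8], [-1, -5, -9], [-4, -4, 8]]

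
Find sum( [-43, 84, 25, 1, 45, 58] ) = 170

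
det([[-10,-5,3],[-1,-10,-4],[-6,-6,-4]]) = (1)*(-10)*det([[-10, -4], [-6, -4]]) + (-1)*(-5)*det([[-1, -4], [-6, -4]]) + (1)*(3)*det([[-1, -10], [-6, -6]])
= -160 + -100 + -162
= -422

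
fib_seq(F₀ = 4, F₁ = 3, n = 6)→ F_2 = F_1 + F_0 = 7
F_3 = F_2 + F_1 = 10
F_4 = F_3 + F_2 = 17
...
= [4, 3, 7, 10, 17, 27]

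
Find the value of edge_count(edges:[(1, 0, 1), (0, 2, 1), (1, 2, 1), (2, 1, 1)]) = 4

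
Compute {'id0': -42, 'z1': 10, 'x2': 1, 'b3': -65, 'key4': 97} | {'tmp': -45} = {'id0': -42, 'z1': 10, 'x2': 1, 'b3': -65, 'key4': 97, 'tmp': -45}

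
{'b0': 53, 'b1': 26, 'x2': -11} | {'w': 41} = {'b0': 53, 'b1': 26, 'x2': -11, 'w': 41}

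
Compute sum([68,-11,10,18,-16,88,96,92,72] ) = 68 + (-11) + 10 + 18 + (-16) + 88 + 96 + 92 + 72
= 417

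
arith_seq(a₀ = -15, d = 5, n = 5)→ a_0 = -15 + 0*5 = -15
a_1 = -15 + 1*5 = -10
a_2 = -15 + 2*5 = -5
...
= [-15, -10, -5, 0, 5]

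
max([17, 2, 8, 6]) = 17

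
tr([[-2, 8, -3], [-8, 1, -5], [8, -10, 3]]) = 2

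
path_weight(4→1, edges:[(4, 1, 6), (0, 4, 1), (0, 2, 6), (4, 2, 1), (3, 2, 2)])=w(4→1)=6
= 6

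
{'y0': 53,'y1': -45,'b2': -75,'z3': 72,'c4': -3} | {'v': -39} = {'y0': 53, 'y1': -45, 'b2': -75, 'z3': 72, 'c4': -3, 'v': -39}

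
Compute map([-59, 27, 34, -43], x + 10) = -59+10=-49, 27+10=37, 34+10=44, -43+10=-33
= [-49, 37, 44, -33]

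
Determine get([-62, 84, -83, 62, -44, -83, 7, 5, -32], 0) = -62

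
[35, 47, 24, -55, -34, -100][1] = 47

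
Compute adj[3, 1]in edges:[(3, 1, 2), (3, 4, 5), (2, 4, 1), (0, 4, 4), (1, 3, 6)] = 2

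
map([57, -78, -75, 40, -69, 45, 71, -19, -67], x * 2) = 57*2=114, -78*2=-156, -75*2=-150, 40*2=80, -69*2=-138, 45*2=90, 71*2=142, -19*2=-38, -67*2=-134
= [114, -156, -150, 80, -138, 90, 142, -38, -134]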